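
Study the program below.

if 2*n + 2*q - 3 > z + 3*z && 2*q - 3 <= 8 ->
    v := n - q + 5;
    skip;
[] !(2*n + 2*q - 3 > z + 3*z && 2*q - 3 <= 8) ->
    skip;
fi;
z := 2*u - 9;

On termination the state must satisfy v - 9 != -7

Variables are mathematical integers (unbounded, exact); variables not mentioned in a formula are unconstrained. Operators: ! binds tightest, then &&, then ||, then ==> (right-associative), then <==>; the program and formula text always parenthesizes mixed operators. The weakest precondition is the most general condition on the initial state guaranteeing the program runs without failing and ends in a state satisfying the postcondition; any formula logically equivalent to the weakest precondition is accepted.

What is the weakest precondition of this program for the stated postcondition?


Working backward. After the program, the postcondition v - 9 != -7 must hold; in canonical form it is v != 2.
Before z := 2*u - 9: v != 2
Then branch requires n != q - 3; else branch requires v != 2.
Before the if: ((2*n + 2*q > 4*z + 3 && 2*q <= 11) ==> n != q - 3) && ((!(2*n + 2*q > 4*z + 3 && 2*q <= 11)) ==> v != 2)
Answer: WP = ((2*n + 2*q > 4*z + 3 && 2*q <= 11) ==> n != q - 3) && ((!(2*n + 2*q > 4*z + 3 && 2*q <= 11)) ==> v != 2)


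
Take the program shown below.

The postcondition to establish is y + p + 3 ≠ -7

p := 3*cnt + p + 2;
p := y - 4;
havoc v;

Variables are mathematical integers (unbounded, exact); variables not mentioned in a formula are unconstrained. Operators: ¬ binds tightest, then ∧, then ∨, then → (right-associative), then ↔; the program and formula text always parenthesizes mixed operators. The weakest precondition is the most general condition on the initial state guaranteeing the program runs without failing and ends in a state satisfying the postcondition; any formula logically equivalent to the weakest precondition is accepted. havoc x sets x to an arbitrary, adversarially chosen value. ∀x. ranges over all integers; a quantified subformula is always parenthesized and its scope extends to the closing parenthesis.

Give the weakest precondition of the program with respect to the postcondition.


Working backward. After the program, the postcondition y + p + 3 ≠ -7 must hold; in canonical form it is p + y ≠ -10.
Before havoc v: p + y ≠ -10
Before p := y - 4: 2*y ≠ -6
Before p := 3*cnt + p + 2: 2*y ≠ -6
Answer: WP = 2*y ≠ -6


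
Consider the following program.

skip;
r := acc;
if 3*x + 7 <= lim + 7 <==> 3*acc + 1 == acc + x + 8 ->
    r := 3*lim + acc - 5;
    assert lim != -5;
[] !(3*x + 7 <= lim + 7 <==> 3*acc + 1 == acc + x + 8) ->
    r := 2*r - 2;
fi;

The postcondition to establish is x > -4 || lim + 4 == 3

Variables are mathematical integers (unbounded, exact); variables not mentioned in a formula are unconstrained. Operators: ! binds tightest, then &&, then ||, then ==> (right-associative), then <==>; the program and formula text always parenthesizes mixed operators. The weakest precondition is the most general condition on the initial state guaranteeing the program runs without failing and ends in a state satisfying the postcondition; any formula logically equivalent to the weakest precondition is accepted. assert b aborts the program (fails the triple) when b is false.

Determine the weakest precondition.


Working backward. After the program, the postcondition x > -4 || lim + 4 == 3 must hold; in canonical form it is x > -4 || lim == -1.
Then branch requires lim != -5 && (x > -4 || lim == -1); else branch requires x > -4 || lim == -1.
Before the if: ((3*x <= lim <==> 2*acc == x + 7) ==> (lim != -5 && (x > -4 || lim == -1))) && ((!(3*x <= lim <==> 2*acc == x + 7)) ==> (x > -4 || lim == -1))
Before r := acc: ((3*x <= lim <==> 2*acc == x + 7) ==> (lim != -5 && (x > -4 || lim == -1))) && ((!(3*x <= lim <==> 2*acc == x + 7)) ==> (x > -4 || lim == -1))
Before skip: ((3*x <= lim <==> 2*acc == x + 7) ==> (lim != -5 && (x > -4 || lim == -1))) && ((!(3*x <= lim <==> 2*acc == x + 7)) ==> (x > -4 || lim == -1))
Answer: WP = ((3*x <= lim <==> 2*acc == x + 7) ==> (lim != -5 && (x > -4 || lim == -1))) && ((!(3*x <= lim <==> 2*acc == x + 7)) ==> (x > -4 || lim == -1))


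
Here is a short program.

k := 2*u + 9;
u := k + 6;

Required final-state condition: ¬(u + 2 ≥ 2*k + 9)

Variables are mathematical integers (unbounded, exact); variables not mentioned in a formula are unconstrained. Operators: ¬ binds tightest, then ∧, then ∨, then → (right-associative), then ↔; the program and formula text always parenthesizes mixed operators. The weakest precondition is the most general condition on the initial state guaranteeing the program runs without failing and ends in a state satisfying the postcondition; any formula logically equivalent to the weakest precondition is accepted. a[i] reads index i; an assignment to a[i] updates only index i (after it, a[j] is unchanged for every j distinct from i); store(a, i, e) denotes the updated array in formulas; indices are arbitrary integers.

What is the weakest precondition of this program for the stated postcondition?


Working backward. After the program, the postcondition ¬(u + 2 ≥ 2*k + 9) must hold; in canonical form it is ¬(u ≥ 2*k + 7).
Before u := k + 6: ¬(k ≤ -1)
Before k := 2*u + 9: ¬(2*u ≤ -10)
Answer: WP = ¬(2*u ≤ -10)


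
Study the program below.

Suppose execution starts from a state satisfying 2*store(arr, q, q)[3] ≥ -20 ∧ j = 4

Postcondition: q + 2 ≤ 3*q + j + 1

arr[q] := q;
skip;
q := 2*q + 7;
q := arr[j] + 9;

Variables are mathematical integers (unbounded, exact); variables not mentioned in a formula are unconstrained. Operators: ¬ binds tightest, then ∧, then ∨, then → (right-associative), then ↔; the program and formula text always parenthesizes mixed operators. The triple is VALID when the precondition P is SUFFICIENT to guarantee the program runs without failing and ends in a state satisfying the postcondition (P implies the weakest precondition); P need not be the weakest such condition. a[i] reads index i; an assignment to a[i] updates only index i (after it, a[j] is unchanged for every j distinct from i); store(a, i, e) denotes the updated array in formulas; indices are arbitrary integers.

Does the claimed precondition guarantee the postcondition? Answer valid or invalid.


Working backward. After the program, the postcondition q + 2 ≤ 3*q + j + 1 must hold; in canonical form it is j + 2*q ≥ 1.
Before q := arr[j] + 9: 2*arr[j] + j ≥ -17
Before q := 2*q + 7: 2*arr[j] + j ≥ -17
Before skip: 2*arr[j] + j ≥ -17
Before arr[q] := q: 2*store(arr, q, q)[j] + j ≥ -17
The weakest precondition is 2*store(arr, q, q)[j] + j ≥ -17.
Check whether 2*store(arr, q, q)[3] ≥ -20 ∧ j = 4 implies it.
Countermodel: at the initial state arr = {[3] = 2, [4] = -11, elsewhere 2}, j = 4, q = 3, the precondition holds but the weakest precondition fails.
Answer: invalid


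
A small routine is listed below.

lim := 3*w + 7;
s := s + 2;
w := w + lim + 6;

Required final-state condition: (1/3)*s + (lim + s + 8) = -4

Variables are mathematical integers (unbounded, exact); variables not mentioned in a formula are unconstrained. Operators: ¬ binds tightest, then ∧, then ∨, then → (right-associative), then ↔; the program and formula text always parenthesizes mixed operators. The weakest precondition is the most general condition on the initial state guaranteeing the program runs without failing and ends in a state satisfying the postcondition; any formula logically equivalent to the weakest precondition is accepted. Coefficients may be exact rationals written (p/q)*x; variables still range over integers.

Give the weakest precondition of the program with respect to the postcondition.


Working backward. After the program, the postcondition (1/3)*s + (lim + s + 8) = -4 must hold; in canonical form it is lim + (4/3)*s = -12.
Before w := w + lim + 6: lim + (4/3)*s = -12
Before s := s + 2: lim + (4/3)*s = -44/3
Before lim := 3*w + 7: (4/3)*s + 3*w = -65/3
Answer: WP = (4/3)*s + 3*w = -65/3


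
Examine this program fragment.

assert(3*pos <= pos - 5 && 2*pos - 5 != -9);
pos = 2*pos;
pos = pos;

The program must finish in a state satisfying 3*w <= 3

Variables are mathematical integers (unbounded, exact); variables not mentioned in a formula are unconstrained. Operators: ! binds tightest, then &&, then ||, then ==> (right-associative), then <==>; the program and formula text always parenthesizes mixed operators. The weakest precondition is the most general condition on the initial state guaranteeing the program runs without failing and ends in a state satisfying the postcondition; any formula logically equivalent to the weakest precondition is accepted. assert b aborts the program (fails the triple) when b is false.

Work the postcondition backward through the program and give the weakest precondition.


Working backward. After the program, 3*w <= 3 must hold.
Before pos := pos: 3*w <= 3
Before pos := 2*pos: 3*w <= 3
Before assert 3*pos <= pos - 5 && 2*pos - 5 != -9: 2*pos <= -5 && 2*pos != -4 && 3*w <= 3
Answer: WP = 2*pos <= -5 && 2*pos != -4 && 3*w <= 3


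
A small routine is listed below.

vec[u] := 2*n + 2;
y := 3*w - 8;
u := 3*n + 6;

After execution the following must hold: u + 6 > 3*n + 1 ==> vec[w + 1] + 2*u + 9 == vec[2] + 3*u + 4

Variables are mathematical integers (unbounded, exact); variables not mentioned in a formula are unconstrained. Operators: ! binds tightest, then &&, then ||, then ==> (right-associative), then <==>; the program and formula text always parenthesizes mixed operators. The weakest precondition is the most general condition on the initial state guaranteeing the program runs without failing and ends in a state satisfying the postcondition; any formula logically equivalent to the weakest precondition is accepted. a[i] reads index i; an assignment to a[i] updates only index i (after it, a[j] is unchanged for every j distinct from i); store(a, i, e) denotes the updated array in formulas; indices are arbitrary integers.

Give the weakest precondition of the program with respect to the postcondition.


Working backward. After the program, the postcondition u + 6 > 3*n + 1 ==> vec[w + 1] + 2*u + 9 == vec[2] + 3*u + 4 must hold; in canonical form it is u > 3*n - 5 ==> vec[w + 1] == vec[2] + u - 5.
Before u := 3*n + 6: vec[w + 1] == vec[2] + 3*n + 1
Before y := 3*w - 8: vec[w + 1] == vec[2] + 3*n + 1
Before vec[u] := 2*n + 2: store(vec, u, 2*n + 2)[w + 1] == store(vec, u, 2*n + 2)[2] + 3*n + 1
Answer: WP = store(vec, u, 2*n + 2)[w + 1] == store(vec, u, 2*n + 2)[2] + 3*n + 1


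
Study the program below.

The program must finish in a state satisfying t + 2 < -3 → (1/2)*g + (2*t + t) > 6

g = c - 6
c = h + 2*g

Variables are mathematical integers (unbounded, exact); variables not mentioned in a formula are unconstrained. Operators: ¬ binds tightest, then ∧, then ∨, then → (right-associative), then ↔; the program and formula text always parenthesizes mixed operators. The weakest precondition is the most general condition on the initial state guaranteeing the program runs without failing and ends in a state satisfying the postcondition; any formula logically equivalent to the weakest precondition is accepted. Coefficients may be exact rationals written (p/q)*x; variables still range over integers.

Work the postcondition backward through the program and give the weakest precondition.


Working backward. After the program, the postcondition t + 2 < -3 → (1/2)*g + (2*t + t) > 6 must hold; in canonical form it is t < -5 → (1/2)*g + 3*t > 6.
Before c := h + 2*g: t < -5 → (1/2)*g + 3*t > 6
Before g := c - 6: t < -5 → (1/2)*c + 3*t > 9
Answer: WP = t < -5 → (1/2)*c + 3*t > 9


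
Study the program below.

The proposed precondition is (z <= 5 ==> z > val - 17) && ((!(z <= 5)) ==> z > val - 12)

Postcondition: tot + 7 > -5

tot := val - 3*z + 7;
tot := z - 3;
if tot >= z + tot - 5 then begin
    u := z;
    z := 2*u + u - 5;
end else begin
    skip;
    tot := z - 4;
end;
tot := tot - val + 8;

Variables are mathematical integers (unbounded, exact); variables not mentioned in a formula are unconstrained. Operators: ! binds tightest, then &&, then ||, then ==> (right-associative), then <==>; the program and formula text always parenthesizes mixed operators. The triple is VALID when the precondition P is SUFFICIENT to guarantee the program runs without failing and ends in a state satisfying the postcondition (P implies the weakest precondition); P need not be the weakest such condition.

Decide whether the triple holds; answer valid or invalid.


Working backward. After the program, the postcondition tot + 7 > -5 must hold; in canonical form it is tot > -12.
Before tot := tot - val + 8: tot > val - 20
Then branch requires tot > val - 20; else branch requires z > val - 16.
Before the if: (z <= 5 ==> tot > val - 20) && ((!(z <= 5)) ==> z > val - 16)
Before tot := z - 3: (z <= 5 ==> z > val - 17) && ((!(z <= 5)) ==> z > val - 16)
Before tot := val - 3*z + 7: (z <= 5 ==> z > val - 17) && ((!(z <= 5)) ==> z > val - 16)
The weakest precondition is (z <= 5 ==> z > val - 17) && ((!(z <= 5)) ==> z > val - 16).
Check whether (z <= 5 ==> z > val - 17) && ((!(z <= 5)) ==> z > val - 12) implies it.
Every state satisfying the precondition satisfies the weakest precondition: the implication holds.
Answer: valid


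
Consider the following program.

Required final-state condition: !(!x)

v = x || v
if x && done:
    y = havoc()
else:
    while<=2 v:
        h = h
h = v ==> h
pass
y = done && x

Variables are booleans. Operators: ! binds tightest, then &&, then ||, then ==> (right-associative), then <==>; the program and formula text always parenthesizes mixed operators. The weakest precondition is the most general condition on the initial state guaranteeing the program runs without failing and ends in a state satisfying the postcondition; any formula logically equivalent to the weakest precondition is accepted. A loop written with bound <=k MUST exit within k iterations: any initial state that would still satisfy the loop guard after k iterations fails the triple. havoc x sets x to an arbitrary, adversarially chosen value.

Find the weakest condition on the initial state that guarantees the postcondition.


Working backward. After the program, the postcondition !(!x) must hold; in canonical form it is x.
Before y := done && x: x
Before skip: x
Before h := v ==> h: x
Then branch requires x; else branch requires (v ==> ((v ==> ((!v) && x)) && ((!v) ==> x))) && ((!v) ==> x).
Before the if: ((x && done) ==> x) && ((!(x && done)) ==> ((v ==> ((v ==> ((!v) && x)) && ((!v) ==> x))) && ((!v) ==> x)))
Before v := x || v: ((x && done) ==> x) && ((!(x && done)) ==> (((x || v) ==> (((x || v) ==> ((!(x || v)) && x)) && ((!(x || v)) ==> x))) && ((!(x || v)) ==> x)))
Answer: WP = ((x && done) ==> x) && ((!(x && done)) ==> (((x || v) ==> (((x || v) ==> ((!(x || v)) && x)) && ((!(x || v)) ==> x))) && ((!(x || v)) ==> x)))


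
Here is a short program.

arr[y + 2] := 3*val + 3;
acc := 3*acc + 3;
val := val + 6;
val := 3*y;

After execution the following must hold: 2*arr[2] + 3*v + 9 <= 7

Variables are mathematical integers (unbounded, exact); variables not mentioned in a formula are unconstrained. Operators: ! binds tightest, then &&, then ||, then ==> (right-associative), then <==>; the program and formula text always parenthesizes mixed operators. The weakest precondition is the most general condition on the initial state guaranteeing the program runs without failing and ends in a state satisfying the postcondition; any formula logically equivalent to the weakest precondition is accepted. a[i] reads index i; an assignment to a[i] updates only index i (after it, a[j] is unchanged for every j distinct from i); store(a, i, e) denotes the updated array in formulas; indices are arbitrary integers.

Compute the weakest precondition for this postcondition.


Working backward. After the program, the postcondition 2*arr[2] + 3*v + 9 <= 7 must hold; in canonical form it is 2*arr[2] + 3*v <= -2.
Before val := 3*y: 2*arr[2] + 3*v <= -2
Before val := val + 6: 2*arr[2] + 3*v <= -2
Before acc := 3*acc + 3: 2*arr[2] + 3*v <= -2
Before arr[y + 2] := 3*val + 3: 2*store(arr, y + 2, 3*val + 3)[2] + 3*v <= -2
Answer: WP = 2*store(arr, y + 2, 3*val + 3)[2] + 3*v <= -2


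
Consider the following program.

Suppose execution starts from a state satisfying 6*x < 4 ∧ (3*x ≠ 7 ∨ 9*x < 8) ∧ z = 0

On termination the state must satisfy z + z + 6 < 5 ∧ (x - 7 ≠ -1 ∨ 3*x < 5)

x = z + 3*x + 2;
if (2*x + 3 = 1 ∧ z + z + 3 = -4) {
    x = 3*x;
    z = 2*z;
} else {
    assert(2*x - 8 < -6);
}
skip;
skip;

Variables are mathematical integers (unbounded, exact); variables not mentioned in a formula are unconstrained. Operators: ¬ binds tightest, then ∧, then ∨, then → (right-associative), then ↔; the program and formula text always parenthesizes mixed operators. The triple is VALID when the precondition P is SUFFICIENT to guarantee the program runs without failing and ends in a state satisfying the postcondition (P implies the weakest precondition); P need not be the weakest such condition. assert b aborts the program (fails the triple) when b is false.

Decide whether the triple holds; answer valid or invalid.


Working backward. After the program, the postcondition z + z + 6 < 5 ∧ (x - 7 ≠ -1 ∨ 3*x < 5) must hold; in canonical form it is 2*z < -1 ∧ (x ≠ 6 ∨ 3*x < 5).
Before skip: 2*z < -1 ∧ (x ≠ 6 ∨ 3*x < 5)
Before skip: 2*z < -1 ∧ (x ≠ 6 ∨ 3*x < 5)
Then branch requires 4*z < -1 ∧ (3*x ≠ 6 ∨ 9*x < 5); else branch requires 2*x < 2 ∧ 2*z < -1 ∧ (x ≠ 6 ∨ 3*x < 5).
Before the if: ((2*x = -2 ∧ 2*z = -7) → (4*z < -1 ∧ (3*x ≠ 6 ∨ 9*x < 5))) ∧ ((¬(2*x = -2 ∧ 2*z = -7)) → (2*x < 2 ∧ 2*z < -1 ∧ (x ≠ 6 ∨ 3*x < 5)))
Before x := z + 3*x + 2: ((6*x + 2*z = -6 ∧ 2*z = -7) → (4*z < -1 ∧ (9*x + 3*z ≠ 0 ∨ 27*x + 9*z < -13))) ∧ ((¬(6*x + 2*z = -6 ∧ 2*z = -7)) → (6*x + 2*z < -2 ∧ 2*z < -1 ∧ (3*x + z ≠ 4 ∨ 9*x + 3*z < -1)))
The weakest precondition is ((6*x + 2*z = -6 ∧ 2*z = -7) → (4*z < -1 ∧ (9*x + 3*z ≠ 0 ∨ 27*x + 9*z < -13))) ∧ ((¬(6*x + 2*z = -6 ∧ 2*z = -7)) → (6*x + 2*z < -2 ∧ 2*z < -1 ∧ (3*x + z ≠ 4 ∨ 9*x + 3*z < -1))).
Check whether 6*x < 4 ∧ (3*x ≠ 7 ∨ 9*x < 8) ∧ z = 0 implies it.
Countermodel: at the initial state x = 0, z = 0, the precondition holds but the weakest precondition fails.
Answer: invalid


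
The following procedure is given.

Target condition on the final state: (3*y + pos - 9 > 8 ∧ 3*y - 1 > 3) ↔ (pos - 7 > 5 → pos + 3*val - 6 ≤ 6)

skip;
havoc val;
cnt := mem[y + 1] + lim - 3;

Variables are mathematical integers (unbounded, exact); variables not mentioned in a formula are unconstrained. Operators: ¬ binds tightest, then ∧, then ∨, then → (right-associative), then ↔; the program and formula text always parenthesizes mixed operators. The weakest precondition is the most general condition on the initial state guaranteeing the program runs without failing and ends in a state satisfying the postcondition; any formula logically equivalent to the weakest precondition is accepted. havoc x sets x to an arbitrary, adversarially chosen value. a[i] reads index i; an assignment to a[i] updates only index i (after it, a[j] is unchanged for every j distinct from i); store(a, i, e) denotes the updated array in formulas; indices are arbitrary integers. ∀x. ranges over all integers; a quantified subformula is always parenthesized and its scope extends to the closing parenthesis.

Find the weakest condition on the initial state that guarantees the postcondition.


Working backward. After the program, the postcondition (3*y + pos - 9 > 8 ∧ 3*y - 1 > 3) ↔ (pos - 7 > 5 → pos + 3*val - 6 ≤ 6) must hold; in canonical form it is (pos + 3*y > 17 ∧ 3*y > 4) ↔ (pos > 12 → pos + 3*val ≤ 12).
Before cnt := mem[y + 1] + lim - 3: (pos + 3*y > 17 ∧ 3*y > 4) ↔ (pos > 12 → pos + 3*val ≤ 12)
Before havoc val: ∀val_1. ((pos + 3*y > 17 ∧ 3*y > 4) ↔ (pos > 12 → pos + 3*val_1 ≤ 12))
Before skip: ∀val_1. ((pos + 3*y > 17 ∧ 3*y > 4) ↔ (pos > 12 → pos + 3*val_1 ≤ 12))
Answer: WP = ∀val_1. ((pos + 3*y > 17 ∧ 3*y > 4) ↔ (pos > 12 → pos + 3*val_1 ≤ 12))


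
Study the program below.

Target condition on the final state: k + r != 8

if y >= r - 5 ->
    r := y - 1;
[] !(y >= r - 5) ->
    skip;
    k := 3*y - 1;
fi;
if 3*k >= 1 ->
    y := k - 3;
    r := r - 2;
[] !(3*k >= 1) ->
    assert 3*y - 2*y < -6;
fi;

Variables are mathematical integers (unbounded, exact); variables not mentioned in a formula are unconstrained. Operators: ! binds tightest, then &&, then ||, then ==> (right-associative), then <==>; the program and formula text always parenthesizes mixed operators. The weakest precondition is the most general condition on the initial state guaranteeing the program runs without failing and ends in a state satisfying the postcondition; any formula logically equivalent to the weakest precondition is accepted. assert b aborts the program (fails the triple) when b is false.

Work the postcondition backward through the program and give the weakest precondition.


Working backward. After the program, k + r != 8 must hold.
Then branch requires k + r != 10; else branch requires y < -6 && k + r != 8.
Before the if: (3*k >= 1 ==> k + r != 10) && ((!(3*k >= 1)) ==> (y < -6 && k + r != 8))
Then branch requires (3*k >= 1 ==> k + y != 11) && ((!(3*k >= 1)) ==> (y < -6 && k + y != 9)); else branch requires (9*y >= 4 ==> r + 3*y != 11) && ((!(9*y >= 4)) ==> (y < -6 && r + 3*y != 9)).
Before the if: (y >= r - 5 ==> ((3*k >= 1 ==> k + y != 11) && ((!(3*k >= 1)) ==> (y < -6 && k + y != 9)))) && ((!(y >= r - 5)) ==> ((9*y >= 4 ==> r + 3*y != 11) && ((!(9*y >= 4)) ==> (y < -6 && r + 3*y != 9))))
Answer: WP = (y >= r - 5 ==> ((3*k >= 1 ==> k + y != 11) && ((!(3*k >= 1)) ==> (y < -6 && k + y != 9)))) && ((!(y >= r - 5)) ==> ((9*y >= 4 ==> r + 3*y != 11) && ((!(9*y >= 4)) ==> (y < -6 && r + 3*y != 9))))


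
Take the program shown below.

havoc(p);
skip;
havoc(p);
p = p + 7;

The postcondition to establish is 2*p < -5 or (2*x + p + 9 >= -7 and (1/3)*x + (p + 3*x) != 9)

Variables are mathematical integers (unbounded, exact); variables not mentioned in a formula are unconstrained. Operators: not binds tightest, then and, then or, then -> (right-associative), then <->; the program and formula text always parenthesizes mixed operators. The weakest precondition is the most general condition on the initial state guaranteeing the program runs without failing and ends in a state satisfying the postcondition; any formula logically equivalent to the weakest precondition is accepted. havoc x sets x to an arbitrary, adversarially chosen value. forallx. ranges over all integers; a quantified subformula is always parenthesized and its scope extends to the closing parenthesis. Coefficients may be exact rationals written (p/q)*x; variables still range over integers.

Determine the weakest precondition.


Working backward. After the program, the postcondition 2*p < -5 or (2*x + p + 9 >= -7 and (1/3)*x + (p + 3*x) != 9) must hold; in canonical form it is 2*p < -5 or (p + 2*x >= -16 and p + (10/3)*x != 9).
Before p := p + 7: 2*p < -19 or (p + 2*x >= -23 and p + (10/3)*x != 2)
Before havoc p: forall p_1. (2*p_1 < -19 or (p_1 + 2*x >= -23 and p_1 + (10/3)*x != 2))
Before skip: forall p_1. (2*p_1 < -19 or (p_1 + 2*x >= -23 and p_1 + (10/3)*x != 2))
Before havoc p: forall p_1. (2*p_1 < -19 or (p_1 + 2*x >= -23 and p_1 + (10/3)*x != 2))
Answer: WP = forall p_1. (2*p_1 < -19 or (p_1 + 2*x >= -23 and p_1 + (10/3)*x != 2))


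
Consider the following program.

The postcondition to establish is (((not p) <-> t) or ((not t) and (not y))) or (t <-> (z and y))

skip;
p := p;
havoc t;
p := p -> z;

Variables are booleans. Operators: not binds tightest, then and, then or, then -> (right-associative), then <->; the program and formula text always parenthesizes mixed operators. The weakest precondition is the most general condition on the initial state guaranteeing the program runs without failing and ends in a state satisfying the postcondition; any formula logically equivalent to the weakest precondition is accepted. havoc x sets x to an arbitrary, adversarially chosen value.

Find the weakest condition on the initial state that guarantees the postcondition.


Working backward. After the program, the postcondition (((not p) <-> t) or ((not t) and (not y))) or (t <-> (z and y)) must hold; in canonical form it is ((not p) <-> t) or ((not t) and (not y)) or (t <-> (z and y)).
Before p := p -> z: ((not (p -> z)) <-> t) or ((not t) and (not y)) or (t <-> (z and y))
Before havoc t: ((not (p -> z)) or (z and y)) and ((p -> z) or (not y) or (not (z and y)))
Before p := p: ((not (p -> z)) or (z and y)) and ((p -> z) or (not y) or (not (z and y)))
Before skip: ((not (p -> z)) or (z and y)) and ((p -> z) or (not y) or (not (z and y)))
Answer: WP = ((not (p -> z)) or (z and y)) and ((p -> z) or (not y) or (not (z and y)))


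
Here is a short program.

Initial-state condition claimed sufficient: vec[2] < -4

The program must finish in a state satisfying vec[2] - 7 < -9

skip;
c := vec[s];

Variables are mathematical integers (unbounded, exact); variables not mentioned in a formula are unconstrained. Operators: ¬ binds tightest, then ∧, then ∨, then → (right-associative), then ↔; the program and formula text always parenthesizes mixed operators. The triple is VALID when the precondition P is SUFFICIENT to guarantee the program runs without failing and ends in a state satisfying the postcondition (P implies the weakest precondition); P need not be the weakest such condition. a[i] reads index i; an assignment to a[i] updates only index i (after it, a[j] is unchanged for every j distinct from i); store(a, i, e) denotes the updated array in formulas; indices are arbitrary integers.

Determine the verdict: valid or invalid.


Working backward. After the program, the postcondition vec[2] - 7 < -9 must hold; in canonical form it is vec[2] < -2.
Before c := vec[s]: vec[2] < -2
Before skip: vec[2] < -2
The weakest precondition is vec[2] < -2.
Check whether vec[2] < -4 implies it.
Every state satisfying the precondition satisfies the weakest precondition: the implication holds.
Answer: valid


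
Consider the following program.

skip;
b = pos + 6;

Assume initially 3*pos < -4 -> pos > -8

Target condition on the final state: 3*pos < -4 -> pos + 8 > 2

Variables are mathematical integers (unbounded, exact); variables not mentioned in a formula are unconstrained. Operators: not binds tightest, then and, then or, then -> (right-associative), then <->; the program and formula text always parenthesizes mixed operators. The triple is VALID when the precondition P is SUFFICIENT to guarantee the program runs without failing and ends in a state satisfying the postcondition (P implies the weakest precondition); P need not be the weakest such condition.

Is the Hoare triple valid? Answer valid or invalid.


Working backward. After the program, the postcondition 3*pos < -4 -> pos + 8 > 2 must hold; in canonical form it is 3*pos < -4 -> pos > -6.
Before b := pos + 6: 3*pos < -4 -> pos > -6
Before skip: 3*pos < -4 -> pos > -6
The weakest precondition is 3*pos < -4 -> pos > -6.
Check whether 3*pos < -4 -> pos > -8 implies it.
Countermodel: at the initial state pos = -7, the precondition holds but the weakest precondition fails.
Answer: invalid


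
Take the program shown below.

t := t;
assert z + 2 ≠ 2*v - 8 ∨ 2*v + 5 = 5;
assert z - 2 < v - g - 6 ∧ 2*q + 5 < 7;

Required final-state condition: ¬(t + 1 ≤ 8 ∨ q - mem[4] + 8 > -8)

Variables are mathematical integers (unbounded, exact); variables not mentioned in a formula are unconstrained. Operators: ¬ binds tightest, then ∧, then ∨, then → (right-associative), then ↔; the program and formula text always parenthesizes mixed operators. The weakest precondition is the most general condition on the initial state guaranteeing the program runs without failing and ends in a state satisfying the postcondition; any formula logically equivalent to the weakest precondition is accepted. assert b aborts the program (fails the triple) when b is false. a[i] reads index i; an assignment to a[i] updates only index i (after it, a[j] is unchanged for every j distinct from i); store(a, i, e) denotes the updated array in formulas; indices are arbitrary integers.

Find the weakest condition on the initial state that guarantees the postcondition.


Working backward. After the program, the postcondition ¬(t + 1 ≤ 8 ∨ q - mem[4] + 8 > -8) must hold; in canonical form it is ¬(t ≤ 7 ∨ q > mem[4] - 16).
Before assert z - 2 < v - g - 6 ∧ 2*q + 5 < 7: g + z < v - 4 ∧ 2*q < 2 ∧ (¬(t ≤ 7 ∨ q > mem[4] - 16))
Before assert z + 2 ≠ 2*v - 8 ∨ 2*v + 5 = 5: (z ≠ 2*v - 10 ∨ 2*v = 0) ∧ g + z < v - 4 ∧ 2*q < 2 ∧ (¬(t ≤ 7 ∨ q > mem[4] - 16))
Before t := t: (z ≠ 2*v - 10 ∨ 2*v = 0) ∧ g + z < v - 4 ∧ 2*q < 2 ∧ (¬(t ≤ 7 ∨ q > mem[4] - 16))
Answer: WP = (z ≠ 2*v - 10 ∨ 2*v = 0) ∧ g + z < v - 4 ∧ 2*q < 2 ∧ (¬(t ≤ 7 ∨ q > mem[4] - 16))


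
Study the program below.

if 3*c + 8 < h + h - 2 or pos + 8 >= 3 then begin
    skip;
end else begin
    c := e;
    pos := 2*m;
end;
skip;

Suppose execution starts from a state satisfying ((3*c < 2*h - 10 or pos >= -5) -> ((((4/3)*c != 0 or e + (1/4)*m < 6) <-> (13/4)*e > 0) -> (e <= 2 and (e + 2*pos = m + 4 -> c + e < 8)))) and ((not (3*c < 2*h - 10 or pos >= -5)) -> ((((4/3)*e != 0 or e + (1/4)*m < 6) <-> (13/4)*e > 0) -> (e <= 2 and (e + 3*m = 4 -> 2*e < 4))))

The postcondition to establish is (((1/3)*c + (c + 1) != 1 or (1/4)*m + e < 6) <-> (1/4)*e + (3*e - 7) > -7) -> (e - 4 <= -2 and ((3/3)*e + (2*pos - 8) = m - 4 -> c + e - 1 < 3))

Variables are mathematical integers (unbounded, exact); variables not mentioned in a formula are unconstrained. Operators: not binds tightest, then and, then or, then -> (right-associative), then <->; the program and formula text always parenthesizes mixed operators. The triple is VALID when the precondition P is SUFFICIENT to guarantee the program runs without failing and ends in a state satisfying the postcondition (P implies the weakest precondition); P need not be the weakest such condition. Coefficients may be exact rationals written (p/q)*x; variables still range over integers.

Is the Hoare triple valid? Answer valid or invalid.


Working backward. After the program, the postcondition (((1/3)*c + (c + 1) != 1 or (1/4)*m + e < 6) <-> (1/4)*e + (3*e - 7) > -7) -> (e - 4 <= -2 and ((3/3)*e + (2*pos - 8) = m - 4 -> c + e - 1 < 3)) must hold; in canonical form it is (((4/3)*c != 0 or e + (1/4)*m < 6) <-> (13/4)*e > 0) -> (e <= 2 and (e + 2*pos = m + 4 -> c + e < 4)).
Before skip: (((4/3)*c != 0 or e + (1/4)*m < 6) <-> (13/4)*e > 0) -> (e <= 2 and (e + 2*pos = m + 4 -> c + e < 4))
Then branch requires (((4/3)*c != 0 or e + (1/4)*m < 6) <-> (13/4)*e > 0) -> (e <= 2 and (e + 2*pos = m + 4 -> c + e < 4)); else branch requires (((4/3)*e != 0 or e + (1/4)*m < 6) <-> (13/4)*e > 0) -> (e <= 2 and (e + 3*m = 4 -> 2*e < 4)).
Before the if: ((3*c < 2*h - 10 or pos >= -5) -> ((((4/3)*c != 0 or e + (1/4)*m < 6) <-> (13/4)*e > 0) -> (e <= 2 and (e + 2*pos = m + 4 -> c + e < 4)))) and ((not (3*c < 2*h - 10 or pos >= -5)) -> ((((4/3)*e != 0 or e + (1/4)*m < 6) <-> (13/4)*e > 0) -> (e <= 2 and (e + 3*m = 4 -> 2*e < 4))))
The weakest precondition is ((3*c < 2*h - 10 or pos >= -5) -> ((((4/3)*c != 0 or e + (1/4)*m < 6) <-> (13/4)*e > 0) -> (e <= 2 and (e + 2*pos = m + 4 -> c + e < 4)))) and ((not (3*c < 2*h - 10 or pos >= -5)) -> ((((4/3)*e != 0 or e + (1/4)*m < 6) <-> (13/4)*e > 0) -> (e <= 2 and (e + 3*m = 4 -> 2*e < 4)))).
Check whether ((3*c < 2*h - 10 or pos >= -5) -> ((((4/3)*c != 0 or e + (1/4)*m < 6) <-> (13/4)*e > 0) -> (e <= 2 and (e + 2*pos = m + 4 -> c + e < 8)))) and ((not (3*c < 2*h - 10 or pos >= -5)) -> ((((4/3)*e != 0 or e + (1/4)*m < 6) <-> (13/4)*e > 0) -> (e <= 2 and (e + 3*m = 4 -> 2*e < 4)))) implies it.
Countermodel: at the initial state c = 3, e = 1, h = 10, m = -15, pos = -6, the precondition holds but the weakest precondition fails.
Answer: invalid


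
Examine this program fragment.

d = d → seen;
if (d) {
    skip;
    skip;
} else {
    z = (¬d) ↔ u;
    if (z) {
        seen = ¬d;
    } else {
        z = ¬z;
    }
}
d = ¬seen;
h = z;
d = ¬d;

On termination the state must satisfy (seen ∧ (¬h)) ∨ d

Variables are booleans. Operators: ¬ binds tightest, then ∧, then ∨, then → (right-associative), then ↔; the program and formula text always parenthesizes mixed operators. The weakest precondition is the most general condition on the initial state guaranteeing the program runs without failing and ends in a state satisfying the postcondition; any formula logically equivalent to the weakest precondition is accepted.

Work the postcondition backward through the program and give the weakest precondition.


Working backward. After the program, (seen ∧ (¬h)) ∨ d must hold.
Before d := ¬d: (seen ∧ (¬h)) ∨ (¬d)
Before h := z: (seen ∧ (¬z)) ∨ (¬d)
Before d := ¬seen: (seen ∧ (¬z)) ∨ seen
Then branch requires (seen ∧ (¬z)) ∨ seen; else branch requires (((¬d) ↔ u) → (((¬d) ∧ (¬((¬d) ↔ u))) ∨ (¬d))) ∧ ((¬((¬d) ↔ u)) → ((seen ∧ ((¬d) ↔ u)) ∨ seen)).
Before the if: (d → ((seen ∧ (¬z)) ∨ seen)) ∧ ((¬d) → ((((¬d) ↔ u) → (((¬d) ∧ (¬((¬d) ↔ u))) ∨ (¬d))) ∧ ((¬((¬d) ↔ u)) → ((seen ∧ ((¬d) ↔ u)) ∨ seen))))
Before d := d → seen: ((d → seen) → ((seen ∧ (¬z)) ∨ seen)) ∧ ((¬(d → seen)) → ((((¬(d → seen)) ↔ u) → (((¬(d → seen)) ∧ (¬((¬(d → seen)) ↔ u))) ∨ (¬(d → seen)))) ∧ ((¬((¬(d → seen)) ↔ u)) → ((seen ∧ ((¬(d → seen)) ↔ u)) ∨ seen))))
Answer: WP = ((d → seen) → ((seen ∧ (¬z)) ∨ seen)) ∧ ((¬(d → seen)) → ((((¬(d → seen)) ↔ u) → (((¬(d → seen)) ∧ (¬((¬(d → seen)) ↔ u))) ∨ (¬(d → seen)))) ∧ ((¬((¬(d → seen)) ↔ u)) → ((seen ∧ ((¬(d → seen)) ↔ u)) ∨ seen))))


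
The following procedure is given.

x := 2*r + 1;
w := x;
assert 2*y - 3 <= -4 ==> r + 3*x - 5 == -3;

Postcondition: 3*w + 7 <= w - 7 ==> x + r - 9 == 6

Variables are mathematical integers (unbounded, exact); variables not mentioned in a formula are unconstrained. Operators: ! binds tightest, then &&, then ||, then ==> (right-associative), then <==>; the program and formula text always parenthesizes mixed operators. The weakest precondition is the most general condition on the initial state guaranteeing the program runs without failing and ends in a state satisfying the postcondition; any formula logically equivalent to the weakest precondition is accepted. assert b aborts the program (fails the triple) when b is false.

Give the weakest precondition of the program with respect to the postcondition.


Working backward. After the program, the postcondition 3*w + 7 <= w - 7 ==> x + r - 9 == 6 must hold; in canonical form it is 2*w <= -14 ==> r + x == 15.
Before assert 2*y - 3 <= -4 ==> r + 3*x - 5 == -3: (2*y <= -1 ==> r + 3*x == 2) && (2*w <= -14 ==> r + x == 15)
Before w := x: (2*y <= -1 ==> r + 3*x == 2) && (2*x <= -14 ==> r + x == 15)
Before x := 2*r + 1: (2*y <= -1 ==> 7*r == -1) && (4*r <= -16 ==> 3*r == 14)
Answer: WP = (2*y <= -1 ==> 7*r == -1) && (4*r <= -16 ==> 3*r == 14)


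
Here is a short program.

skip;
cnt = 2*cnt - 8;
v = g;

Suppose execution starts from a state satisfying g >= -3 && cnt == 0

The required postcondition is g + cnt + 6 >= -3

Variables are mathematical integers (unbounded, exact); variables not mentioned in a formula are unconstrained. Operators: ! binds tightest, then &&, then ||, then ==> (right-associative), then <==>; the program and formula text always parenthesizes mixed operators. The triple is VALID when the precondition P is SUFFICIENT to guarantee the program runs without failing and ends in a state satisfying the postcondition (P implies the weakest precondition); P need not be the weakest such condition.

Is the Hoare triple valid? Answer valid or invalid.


Working backward. After the program, the postcondition g + cnt + 6 >= -3 must hold; in canonical form it is cnt + g >= -9.
Before v := g: cnt + g >= -9
Before cnt := 2*cnt - 8: 2*cnt + g >= -1
Before skip: 2*cnt + g >= -1
The weakest precondition is 2*cnt + g >= -1.
Check whether g >= -3 && cnt == 0 implies it.
Countermodel: at the initial state cnt = 0, g = -3, the precondition holds but the weakest precondition fails.
Answer: invalid


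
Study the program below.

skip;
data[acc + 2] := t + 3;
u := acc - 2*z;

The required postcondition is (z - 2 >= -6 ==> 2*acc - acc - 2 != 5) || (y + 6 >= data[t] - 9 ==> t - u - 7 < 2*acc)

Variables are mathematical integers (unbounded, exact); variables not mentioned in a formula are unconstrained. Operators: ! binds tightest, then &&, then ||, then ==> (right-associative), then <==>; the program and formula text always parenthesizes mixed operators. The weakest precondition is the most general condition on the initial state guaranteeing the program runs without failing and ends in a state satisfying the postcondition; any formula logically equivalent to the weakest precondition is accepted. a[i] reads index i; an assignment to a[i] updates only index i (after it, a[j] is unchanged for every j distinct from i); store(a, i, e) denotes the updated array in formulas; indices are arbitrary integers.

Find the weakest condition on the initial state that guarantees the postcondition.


Working backward. After the program, the postcondition (z - 2 >= -6 ==> 2*acc - acc - 2 != 5) || (y + 6 >= data[t] - 9 ==> t - u - 7 < 2*acc) must hold; in canonical form it is (z >= -4 ==> acc != 7) || (y >= data[t] - 15 ==> t < 2*acc + u + 7).
Before u := acc - 2*z: (z >= -4 ==> acc != 7) || (y >= data[t] - 15 ==> t + 2*z < 3*acc + 7)
Before data[acc + 2] := t + 3: (z >= -4 ==> acc != 7) || (y >= store(data, acc + 2, t + 3)[t] - 15 ==> t + 2*z < 3*acc + 7)
Before skip: (z >= -4 ==> acc != 7) || (y >= store(data, acc + 2, t + 3)[t] - 15 ==> t + 2*z < 3*acc + 7)
Answer: WP = (z >= -4 ==> acc != 7) || (y >= store(data, acc + 2, t + 3)[t] - 15 ==> t + 2*z < 3*acc + 7)


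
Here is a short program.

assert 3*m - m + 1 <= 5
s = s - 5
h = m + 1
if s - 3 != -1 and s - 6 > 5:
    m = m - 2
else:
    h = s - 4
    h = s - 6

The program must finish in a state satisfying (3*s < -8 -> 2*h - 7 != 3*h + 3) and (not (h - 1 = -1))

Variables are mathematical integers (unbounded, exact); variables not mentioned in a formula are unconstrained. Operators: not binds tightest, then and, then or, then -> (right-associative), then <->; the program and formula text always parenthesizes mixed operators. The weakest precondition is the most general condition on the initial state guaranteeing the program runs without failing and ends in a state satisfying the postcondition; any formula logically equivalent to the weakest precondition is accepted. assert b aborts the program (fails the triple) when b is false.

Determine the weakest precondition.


Working backward. After the program, the postcondition (3*s < -8 -> 2*h - 7 != 3*h + 3) and (not (h - 1 = -1)) must hold; in canonical form it is (3*s < -8 -> h != -10) and (not (h = 0)).
Then branch requires (3*s < -8 -> h != -10) and (not (h = 0)); else branch requires (3*s < -8 -> s != -4) and (not (s = 6)).
Before the if: ((s != 2 and s > 11) -> ((3*s < -8 -> h != -10) and (not (h = 0)))) and ((not (s != 2 and s > 11)) -> ((3*s < -8 -> s != -4) and (not (s = 6))))
Before h := m + 1: ((s != 2 and s > 11) -> ((3*s < -8 -> m != -11) and (not (m = -1)))) and ((not (s != 2 and s > 11)) -> ((3*s < -8 -> s != -4) and (not (s = 6))))
Before s := s - 5: ((s != 7 and s > 16) -> ((3*s < 7 -> m != -11) and (not (m = -1)))) and ((not (s != 7 and s > 16)) -> ((3*s < 7 -> s != 1) and (not (s = 11))))
Before assert 3*m - m + 1 <= 5: 2*m <= 4 and ((s != 7 and s > 16) -> ((3*s < 7 -> m != -11) and (not (m = -1)))) and ((not (s != 7 and s > 16)) -> ((3*s < 7 -> s != 1) and (not (s = 11))))
Answer: WP = 2*m <= 4 and ((s != 7 and s > 16) -> ((3*s < 7 -> m != -11) and (not (m = -1)))) and ((not (s != 7 and s > 16)) -> ((3*s < 7 -> s != 1) and (not (s = 11))))
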